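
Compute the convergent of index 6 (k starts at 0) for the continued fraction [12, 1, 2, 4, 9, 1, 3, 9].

Using pₖ = aₖpₖ₋₁ + pₖ₋₂, qₖ = aₖqₖ₋₁ + qₖ₋₂ (with p₋₁=1, p₋₂=0, q₋₁=0, q₋₂=1):
  k=0: a=12, p=12, q=1
  k=1: a=1, p=13, q=1
  k=2: a=2, p=38, q=3
  k=3: a=4, p=165, q=13
  k=4: a=9, p=1523, q=120
  k=5: a=1, p=1688, q=133
  k=6: a=3, p=6587, q=519

6587/519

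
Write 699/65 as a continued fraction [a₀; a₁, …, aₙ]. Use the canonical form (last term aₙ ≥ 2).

[10; 1, 3, 16]

699 = 10×65 + 49
65 = 1×49 + 16
49 = 3×16 + 1
16 = 16×1 + 0  (stop)
So 699/65 = [10; 1, 3, 16].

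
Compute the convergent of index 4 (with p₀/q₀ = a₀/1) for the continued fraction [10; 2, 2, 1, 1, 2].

Using pₖ = aₖpₖ₋₁ + pₖ₋₂, qₖ = aₖqₖ₋₁ + qₖ₋₂ (with p₋₁=1, p₋₂=0, q₋₁=0, q₋₂=1):
  k=0: a=10, p=10, q=1
  k=1: a=2, p=21, q=2
  k=2: a=2, p=52, q=5
  k=3: a=1, p=73, q=7
  k=4: a=1, p=125, q=12

125/12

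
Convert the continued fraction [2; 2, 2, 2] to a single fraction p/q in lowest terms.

29/12

Using pₖ = aₖpₖ₋₁ + pₖ₋₂ and qₖ = aₖqₖ₋₁ + qₖ₋₂:
  k=0: a=2, p=2, q=1
  k=1: a=2, p=5, q=2
  k=2: a=2, p=12, q=5
  k=3: a=2, p=29, q=12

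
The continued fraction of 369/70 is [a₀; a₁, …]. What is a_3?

2

369 = 5·70 + 19   →  a_0 = 5
70 = 3·19 + 13   →  a_1 = 3
19 = 1·13 + 6   →  a_2 = 1
13 = 2·6 + 1   →  a_3 = 2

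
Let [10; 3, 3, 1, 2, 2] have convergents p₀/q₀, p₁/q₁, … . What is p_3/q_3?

Using pₖ = aₖpₖ₋₁ + pₖ₋₂, qₖ = aₖqₖ₋₁ + qₖ₋₂ (with p₋₁=1, p₋₂=0, q₋₁=0, q₋₂=1):
  k=0: a=10, p=10, q=1
  k=1: a=3, p=31, q=3
  k=2: a=3, p=103, q=10
  k=3: a=1, p=134, q=13

134/13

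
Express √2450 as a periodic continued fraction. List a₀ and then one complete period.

a₀ = ⌊√2450⌋ = 49.
With m₀=0, d₀=1 and mₖ₊₁ = dₖaₖ − mₖ, dₖ₊₁ = (n − mₖ₊₁²)/dₖ, aₖ₊₁ = ⌊(a₀+mₖ₊₁)/dₖ₊₁⌋:
  k=1: m=49, d=49, a=2
  k=2: m=49, d=1, a=98
d=1 and a=2a₀=98 at k=2, so the next step gives (m, d) = (49, 49) again — its k=1 value — and the period has length 2.

[49; 2, 98]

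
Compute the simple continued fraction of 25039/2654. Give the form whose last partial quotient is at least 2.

[9; 2, 3, 3, 5, 5, 4]

25039 = 9·2654 + 1153
2654 = 2·1153 + 348
1153 = 3·348 + 109
348 = 3·109 + 21
109 = 5·21 + 4
21 = 5·4 + 1
4 = 4·1 + 0  (stop)
So 25039/2654 = [9; 2, 3, 3, 5, 5, 4].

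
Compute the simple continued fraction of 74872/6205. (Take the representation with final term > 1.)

[12; 15, 16, 2, 12]

74872 = 12·6205 + 412
6205 = 15·412 + 25
412 = 16·25 + 12
25 = 2·12 + 1
12 = 12·1 + 0  (stop)
So 74872/6205 = [12; 15, 16, 2, 12].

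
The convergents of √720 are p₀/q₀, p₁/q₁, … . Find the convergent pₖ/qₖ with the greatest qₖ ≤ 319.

√720 = [26; 1, 4, 1, 52, …] (period length 4).
Convergents:
  p_0/q_0 = 26/1
  p_1/q_1 = 27/1
  p_2/q_2 = 134/5
  p_3/q_3 = 161/6
  p_4/q_4 = 8506/317
  p_5/q_5 = 8667/323
q_4 = 317 ≤ 319 < 323 = q_5, so the answer is 8506/317.

8506/317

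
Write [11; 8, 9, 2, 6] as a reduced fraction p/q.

Fold from the inside: start with 6/1.
  2 + 1/6 = 13/6
  9 + 6/13 = 123/13
  8 + 13/123 = 997/123
  11 + 123/997 = 11090/997

11090/997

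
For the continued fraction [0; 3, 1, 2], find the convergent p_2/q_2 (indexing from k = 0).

1/4

Using pₖ = aₖpₖ₋₁ + pₖ₋₂, qₖ = aₖqₖ₋₁ + qₖ₋₂ (with p₋₁=1, p₋₂=0, q₋₁=0, q₋₂=1):
  k=0: a=0, p=0, q=1
  k=1: a=3, p=1, q=3
  k=2: a=1, p=1, q=4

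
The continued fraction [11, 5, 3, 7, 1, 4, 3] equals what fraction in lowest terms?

Using pₖ = aₖpₖ₋₁ + pₖ₋₂ and qₖ = aₖqₖ₋₁ + qₖ₋₂:
  k=0: a=11, p=11, q=1
  k=1: a=5, p=56, q=5
  k=2: a=3, p=179, q=16
  k=3: a=7, p=1309, q=117
  k=4: a=1, p=1488, q=133
  k=5: a=4, p=7261, q=649
  k=6: a=3, p=23271, q=2080

23271/2080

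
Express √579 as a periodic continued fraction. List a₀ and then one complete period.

a₀ = ⌊√579⌋ = 24.
With m₀=0, d₀=1 and mₖ₊₁ = dₖaₖ − mₖ, dₖ₊₁ = (n − mₖ₊₁²)/dₖ, aₖ₊₁ = ⌊(a₀+mₖ₊₁)/dₖ₊₁⌋:
  k=1: m=24, d=3, a=16
  k=2: m=24, d=1, a=48
d=1 and a=2a₀=48 at k=2, so the next step gives (m, d) = (24, 3) again — its k=1 value — and the period has length 2.

[24; 16, 48]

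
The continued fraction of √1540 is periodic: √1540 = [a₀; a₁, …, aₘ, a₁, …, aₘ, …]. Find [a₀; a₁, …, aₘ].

a₀ = ⌊√1540⌋ = 39.

[39; 4, 8, 2, 8, 4, 78]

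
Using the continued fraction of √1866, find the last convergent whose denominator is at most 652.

√1866 = [43; 5, 14, 5, 86, …] (period length 4).
Convergents:
  p_0/q_0 = 43/1
  p_1/q_1 = 216/5
  p_2/q_2 = 3067/71
  p_3/q_3 = 15551/360
  p_4/q_4 = 1340453/31031
q_3 = 360 ≤ 652 < 31031 = q_4, so the answer is 15551/360.

15551/360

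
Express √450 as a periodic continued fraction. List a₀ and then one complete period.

[21; 4, 1, 2, 4, 2, 1, 4, 42]

a₀ = ⌊√450⌋ = 21.
With m₀=0, d₀=1 and mₖ₊₁ = dₖaₖ − mₖ, dₖ₊₁ = (n − mₖ₊₁²)/dₖ, aₖ₊₁ = ⌊(a₀+mₖ₊₁)/dₖ₊₁⌋:
  k=1: m=21, d=9, a=4
  k=2: m=15, d=25, a=1
  k=3: m=10, d=14, a=2
  k=4: m=18, d=9, a=4
  k=5: m=18, d=14, a=2
  k=6: m=10, d=25, a=1
  k=7: m=15, d=9, a=4
  k=8: m=21, d=1, a=42
d=1 and a=2a₀=42 at k=8, so the next step gives (m, d) = (21, 9) again — its k=1 value — and the period has length 8.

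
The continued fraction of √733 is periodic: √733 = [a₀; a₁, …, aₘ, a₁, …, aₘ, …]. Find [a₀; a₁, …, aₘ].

[27; 13, 1, 1, 13, 54]

a₀ = ⌊√733⌋ = 27.
With m₀=0, d₀=1 and mₖ₊₁ = dₖaₖ − mₖ, dₖ₊₁ = (n − mₖ₊₁²)/dₖ, aₖ₊₁ = ⌊(a₀+mₖ₊₁)/dₖ₊₁⌋:
  k=1: m=27, d=4, a=13
  k=2: m=25, d=27, a=1
  k=3: m=2, d=27, a=1
  k=4: m=25, d=4, a=13
  k=5: m=27, d=1, a=54
d=1 and a=2a₀=54 at k=5, so the next step gives (m, d) = (27, 4) again — its k=1 value — and the period has length 5.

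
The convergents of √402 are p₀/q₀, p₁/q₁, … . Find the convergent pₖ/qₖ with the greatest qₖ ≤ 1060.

16060/801

√402 = [20; 20, 40, …] (period length 2).
Convergents:
  p_0/q_0 = 20/1
  p_1/q_1 = 401/20
  p_2/q_2 = 16060/801
  p_3/q_3 = 321601/16040
q_2 = 801 ≤ 1060 < 16040 = q_3, so the answer is 16060/801.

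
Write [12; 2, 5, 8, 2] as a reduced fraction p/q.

2379/191

Fold from the inside: start with 2/1.
  8 + 1/2 = 17/2
  5 + 2/17 = 87/17
  2 + 17/87 = 191/87
  12 + 87/191 = 2379/191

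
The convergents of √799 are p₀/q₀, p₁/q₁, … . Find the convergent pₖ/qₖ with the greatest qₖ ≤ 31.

424/15

√799 = [28; 3, 1, 3, 56, …] (period length 4).
Convergents:
  p_0/q_0 = 28/1
  p_1/q_1 = 85/3
  p_2/q_2 = 113/4
  p_3/q_3 = 424/15
  p_4/q_4 = 23857/844
q_3 = 15 ≤ 31 < 844 = q_4, so the answer is 424/15.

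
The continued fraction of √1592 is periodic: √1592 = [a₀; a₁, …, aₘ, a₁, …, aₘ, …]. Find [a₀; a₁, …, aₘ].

[39; 1, 8, 1, 78]

a₀ = ⌊√1592⌋ = 39.
With m₀=0, d₀=1 and mₖ₊₁ = dₖaₖ − mₖ, dₖ₊₁ = (n − mₖ₊₁²)/dₖ, aₖ₊₁ = ⌊(a₀+mₖ₊₁)/dₖ₊₁⌋:
  k=1: m=39, d=71, a=1
  k=2: m=32, d=8, a=8
  k=3: m=32, d=71, a=1
  k=4: m=39, d=1, a=78
d=1 and a=2a₀=78 at k=4, so the next step gives (m, d) = (39, 71) again — its k=1 value — and the period has length 4.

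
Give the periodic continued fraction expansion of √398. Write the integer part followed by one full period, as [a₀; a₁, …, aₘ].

a₀ = ⌊√398⌋ = 19.
With m₀=0, d₀=1 and mₖ₊₁ = dₖaₖ − mₖ, dₖ₊₁ = (n − mₖ₊₁²)/dₖ, aₖ₊₁ = ⌊(a₀+mₖ₊₁)/dₖ₊₁⌋:
  k=1: m=19, d=37, a=1
  k=2: m=18, d=2, a=18
  k=3: m=18, d=37, a=1
  k=4: m=19, d=1, a=38
d=1 and a=2a₀=38 at k=4, so the next step gives (m, d) = (19, 37) again — its k=1 value — and the period has length 4.

[19; 1, 18, 1, 38]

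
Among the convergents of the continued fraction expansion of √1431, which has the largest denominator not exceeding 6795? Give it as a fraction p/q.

√1431 = [37; 1, 4, 1, 4, 1, 74, …] (period length 6).
Convergents:
  p_0/q_0 = 37/1
  p_1/q_1 = 38/1
  p_2/q_2 = 189/5
  p_3/q_3 = 227/6
  p_4/q_4 = 1097/29
  p_5/q_5 = 1324/35
  p_6/q_6 = 99073/2619
  p_7/q_7 = 100397/2654
  p_8/q_8 = 500661/13235
q_7 = 2654 ≤ 6795 < 13235 = q_8, so the answer is 100397/2654.

100397/2654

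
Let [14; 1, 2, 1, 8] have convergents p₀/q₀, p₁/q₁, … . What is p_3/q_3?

Using pₖ = aₖpₖ₋₁ + pₖ₋₂, qₖ = aₖqₖ₋₁ + qₖ₋₂ (with p₋₁=1, p₋₂=0, q₋₁=0, q₋₂=1):
  k=0: a=14, p=14, q=1
  k=1: a=1, p=15, q=1
  k=2: a=2, p=44, q=3
  k=3: a=1, p=59, q=4

59/4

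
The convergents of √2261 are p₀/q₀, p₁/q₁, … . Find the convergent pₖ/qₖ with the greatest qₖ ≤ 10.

√2261 = [47; 1, 1, 4, 1, 1, 94, …] (period length 6).
Convergents:
  p_0/q_0 = 47/1
  p_1/q_1 = 48/1
  p_2/q_2 = 95/2
  p_3/q_3 = 428/9
  p_4/q_4 = 523/11
q_3 = 9 ≤ 10 < 11 = q_4, so the answer is 428/9.

428/9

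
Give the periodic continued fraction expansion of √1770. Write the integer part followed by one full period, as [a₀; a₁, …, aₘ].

a₀ = ⌊√1770⌋ = 42.
With m₀=0, d₀=1 and mₖ₊₁ = dₖaₖ − mₖ, dₖ₊₁ = (n − mₖ₊₁²)/dₖ, aₖ₊₁ = ⌊(a₀+mₖ₊₁)/dₖ₊₁⌋:
  k=1: m=42, d=6, a=14
  k=2: m=42, d=1, a=84
d=1 and a=2a₀=84 at k=2, so the next step gives (m, d) = (42, 6) again — its k=1 value — and the period has length 2.

[42; 14, 84]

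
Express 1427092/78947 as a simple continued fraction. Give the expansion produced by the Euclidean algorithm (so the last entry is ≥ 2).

1427092 = 18×78947 + 6046
78947 = 13×6046 + 349
6046 = 17×349 + 113
349 = 3×113 + 10
113 = 11×10 + 3
10 = 3×3 + 1
3 = 3×1 + 0  (stop)
So 1427092/78947 = [18; 13, 17, 3, 11, 3, 3].

[18; 13, 17, 3, 11, 3, 3]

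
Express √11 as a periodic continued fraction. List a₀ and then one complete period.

[3; 3, 6]

a₀ = ⌊√11⌋ = 3.
With m₀=0, d₀=1 and mₖ₊₁ = dₖaₖ − mₖ, dₖ₊₁ = (n − mₖ₊₁²)/dₖ, aₖ₊₁ = ⌊(a₀+mₖ₊₁)/dₖ₊₁⌋:
  k=1: m=3, d=2, a=3
  k=2: m=3, d=1, a=6
d=1 and a=2a₀=6 at k=2, so the next step gives (m, d) = (3, 2) again — its k=1 value — and the period has length 2.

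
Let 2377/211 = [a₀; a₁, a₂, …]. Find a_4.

2377 = 11·211 + 56   →  a_0 = 11
211 = 3·56 + 43   →  a_1 = 3
56 = 1·43 + 13   →  a_2 = 1
43 = 3·13 + 4   →  a_3 = 3
13 = 3·4 + 1   →  a_4 = 3

3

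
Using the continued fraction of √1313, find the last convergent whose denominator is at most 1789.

44497/1228

√1313 = [36; 4, 4, 72, …] (period length 3).
Convergents:
  p_0/q_0 = 36/1
  p_1/q_1 = 145/4
  p_2/q_2 = 616/17
  p_3/q_3 = 44497/1228
  p_4/q_4 = 178604/4929
q_3 = 1228 ≤ 1789 < 4929 = q_4, so the answer is 44497/1228.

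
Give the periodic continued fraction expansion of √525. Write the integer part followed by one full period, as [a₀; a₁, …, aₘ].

a₀ = ⌊√525⌋ = 22.
With m₀=0, d₀=1 and mₖ₊₁ = dₖaₖ − mₖ, dₖ₊₁ = (n − mₖ₊₁²)/dₖ, aₖ₊₁ = ⌊(a₀+mₖ₊₁)/dₖ₊₁⌋:
  k=1: m=22, d=41, a=1
  k=2: m=19, d=4, a=10
  k=3: m=21, d=21, a=2
  k=4: m=21, d=4, a=10
  k=5: m=19, d=41, a=1
  k=6: m=22, d=1, a=44
d=1 and a=2a₀=44 at k=6, so the next step gives (m, d) = (22, 41) again — its k=1 value — and the period has length 6.

[22; 1, 10, 2, 10, 1, 44]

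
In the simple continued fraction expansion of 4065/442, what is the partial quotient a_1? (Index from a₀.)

5

4065 = 9·442 + 87   →  a_0 = 9
442 = 5·87 + 7   →  a_1 = 5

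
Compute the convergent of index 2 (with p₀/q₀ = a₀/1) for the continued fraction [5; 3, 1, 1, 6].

Using pₖ = aₖpₖ₋₁ + pₖ₋₂, qₖ = aₖqₖ₋₁ + qₖ₋₂ (with p₋₁=1, p₋₂=0, q₋₁=0, q₋₂=1):
  k=0: a=5, p=5, q=1
  k=1: a=3, p=16, q=3
  k=2: a=1, p=21, q=4

21/4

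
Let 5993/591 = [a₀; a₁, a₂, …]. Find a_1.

5993 = 10·591 + 83   →  a_0 = 10
591 = 7·83 + 10   →  a_1 = 7

7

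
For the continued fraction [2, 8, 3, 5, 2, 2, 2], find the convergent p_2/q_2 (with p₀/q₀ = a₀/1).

53/25

Using pₖ = aₖpₖ₋₁ + pₖ₋₂, qₖ = aₖqₖ₋₁ + qₖ₋₂ (with p₋₁=1, p₋₂=0, q₋₁=0, q₋₂=1):
  k=0: a=2, p=2, q=1
  k=1: a=8, p=17, q=8
  k=2: a=3, p=53, q=25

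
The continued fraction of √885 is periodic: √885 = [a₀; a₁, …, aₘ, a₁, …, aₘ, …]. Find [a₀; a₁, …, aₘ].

a₀ = ⌊√885⌋ = 29.
With m₀=0, d₀=1 and mₖ₊₁ = dₖaₖ − mₖ, dₖ₊₁ = (n − mₖ₊₁²)/dₖ, aₖ₊₁ = ⌊(a₀+mₖ₊₁)/dₖ₊₁⌋:
  k=1: m=29, d=44, a=1
  k=2: m=15, d=15, a=2
  k=3: m=15, d=44, a=1
  k=4: m=29, d=1, a=58
d=1 and a=2a₀=58 at k=4, so the next step gives (m, d) = (29, 44) again — its k=1 value — and the period has length 4.

[29; 1, 2, 1, 58]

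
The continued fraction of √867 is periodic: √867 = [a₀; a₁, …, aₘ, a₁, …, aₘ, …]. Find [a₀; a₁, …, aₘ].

a₀ = ⌊√867⌋ = 29.
With m₀=0, d₀=1 and mₖ₊₁ = dₖaₖ − mₖ, dₖ₊₁ = (n − mₖ₊₁²)/dₖ, aₖ₊₁ = ⌊(a₀+mₖ₊₁)/dₖ₊₁⌋:
  k=1: m=29, d=26, a=2
  k=2: m=23, d=13, a=4
  k=3: m=29, d=2, a=29
  k=4: m=29, d=13, a=4
  k=5: m=23, d=26, a=2
  k=6: m=29, d=1, a=58
d=1 and a=2a₀=58 at k=6, so the next step gives (m, d) = (29, 26) again — its k=1 value — and the period has length 6.

[29; 2, 4, 29, 4, 2, 58]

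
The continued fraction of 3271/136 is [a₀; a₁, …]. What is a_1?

19

3271 = 24·136 + 7   →  a_0 = 24
136 = 19·7 + 3   →  a_1 = 19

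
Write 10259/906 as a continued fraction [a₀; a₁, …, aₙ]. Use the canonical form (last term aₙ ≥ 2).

[11; 3, 10, 1, 5, 1, 3]

10259 = 11·906 + 293
906 = 3·293 + 27
293 = 10·27 + 23
27 = 1·23 + 4
23 = 5·4 + 3
4 = 1·3 + 1
3 = 3·1 + 0  (stop)
So 10259/906 = [11; 3, 10, 1, 5, 1, 3].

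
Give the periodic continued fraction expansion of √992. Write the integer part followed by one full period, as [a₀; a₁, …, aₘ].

[31; 2, 62]

a₀ = ⌊√992⌋ = 31.
With m₀=0, d₀=1 and mₖ₊₁ = dₖaₖ − mₖ, dₖ₊₁ = (n − mₖ₊₁²)/dₖ, aₖ₊₁ = ⌊(a₀+mₖ₊₁)/dₖ₊₁⌋:
  k=1: m=31, d=31, a=2
  k=2: m=31, d=1, a=62
d=1 and a=2a₀=62 at k=2, so the next step gives (m, d) = (31, 31) again — its k=1 value — and the period has length 2.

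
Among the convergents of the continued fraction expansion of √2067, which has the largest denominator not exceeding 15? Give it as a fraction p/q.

√2067 = [45; 2, 6, 2, 90, …] (period length 4).
Convergents:
  p_0/q_0 = 45/1
  p_1/q_1 = 91/2
  p_2/q_2 = 591/13
  p_3/q_3 = 1273/28
q_2 = 13 ≤ 15 < 28 = q_3, so the answer is 591/13.

591/13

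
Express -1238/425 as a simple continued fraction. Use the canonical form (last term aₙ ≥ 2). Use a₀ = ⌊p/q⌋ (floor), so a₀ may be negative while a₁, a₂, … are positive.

[-3; 11, 2, 18]

-1238 = -3·425 + 37
425 = 11·37 + 18
37 = 2·18 + 1
18 = 18·1 + 0  (stop)
So -1238/425 = [-3; 11, 2, 18].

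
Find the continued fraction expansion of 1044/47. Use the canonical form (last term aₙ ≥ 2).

1044 = 22×47 + 10
47 = 4×10 + 7
10 = 1×7 + 3
7 = 2×3 + 1
3 = 3×1 + 0  (stop)
So 1044/47 = [22; 4, 1, 2, 3].

[22; 4, 1, 2, 3]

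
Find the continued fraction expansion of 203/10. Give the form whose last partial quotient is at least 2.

203 = 20·10 + 3
10 = 3·3 + 1
3 = 3·1 + 0  (stop)
So 203/10 = [20; 3, 3].

[20; 3, 3]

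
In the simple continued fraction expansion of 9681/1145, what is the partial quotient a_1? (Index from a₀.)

2

9681 = 8·1145 + 521   →  a_0 = 8
1145 = 2·521 + 103   →  a_1 = 2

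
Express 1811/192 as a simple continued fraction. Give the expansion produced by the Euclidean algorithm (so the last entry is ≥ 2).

1811 = 9·192 + 83
192 = 2·83 + 26
83 = 3·26 + 5
26 = 5·5 + 1
5 = 5·1 + 0  (stop)
So 1811/192 = [9; 2, 3, 5, 5].

[9; 2, 3, 5, 5]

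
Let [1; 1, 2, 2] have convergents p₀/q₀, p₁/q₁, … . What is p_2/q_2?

Using pₖ = aₖpₖ₋₁ + pₖ₋₂, qₖ = aₖqₖ₋₁ + qₖ₋₂ (with p₋₁=1, p₋₂=0, q₋₁=0, q₋₂=1):
  k=0: a=1, p=1, q=1
  k=1: a=1, p=2, q=1
  k=2: a=2, p=5, q=3

5/3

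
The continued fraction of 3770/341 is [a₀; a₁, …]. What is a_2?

3770 = 11·341 + 19   →  a_0 = 11
341 = 17·19 + 18   →  a_1 = 17
19 = 1·18 + 1   →  a_2 = 1

1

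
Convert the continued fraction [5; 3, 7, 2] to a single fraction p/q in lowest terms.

Using pₖ = aₖpₖ₋₁ + pₖ₋₂ and qₖ = aₖqₖ₋₁ + qₖ₋₂:
  k=0: a=5, p=5, q=1
  k=1: a=3, p=16, q=3
  k=2: a=7, p=117, q=22
  k=3: a=2, p=250, q=47

250/47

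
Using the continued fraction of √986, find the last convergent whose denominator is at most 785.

√986 = [31; 2, 2, 62, …] (period length 3).
Convergents:
  p_0/q_0 = 31/1
  p_1/q_1 = 63/2
  p_2/q_2 = 157/5
  p_3/q_3 = 9797/312
  p_4/q_4 = 19751/629
  p_5/q_5 = 49299/1570
q_4 = 629 ≤ 785 < 1570 = q_5, so the answer is 19751/629.

19751/629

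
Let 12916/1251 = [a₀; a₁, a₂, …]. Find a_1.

3

12916 = 10·1251 + 406   →  a_0 = 10
1251 = 3·406 + 33   →  a_1 = 3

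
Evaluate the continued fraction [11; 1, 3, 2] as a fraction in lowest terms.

Fold from the inside: start with 2/1.
  3 + 1/2 = 7/2
  1 + 2/7 = 9/7
  11 + 7/9 = 106/9

106/9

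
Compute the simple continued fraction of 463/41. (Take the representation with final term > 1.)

463 = 11*41 + 12
41 = 3*12 + 5
12 = 2*5 + 2
5 = 2*2 + 1
2 = 2*1 + 0  (stop)
So 463/41 = [11; 3, 2, 2, 2].

[11; 3, 2, 2, 2]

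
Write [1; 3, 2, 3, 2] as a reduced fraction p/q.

Using pₖ = aₖpₖ₋₁ + pₖ₋₂ and qₖ = aₖqₖ₋₁ + qₖ₋₂:
  k=0: a=1, p=1, q=1
  k=1: a=3, p=4, q=3
  k=2: a=2, p=9, q=7
  k=3: a=3, p=31, q=24
  k=4: a=2, p=71, q=55

71/55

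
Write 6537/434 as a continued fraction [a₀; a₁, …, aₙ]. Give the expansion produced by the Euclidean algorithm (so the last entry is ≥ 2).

[15; 16, 13, 2]

6537 = 15·434 + 27
434 = 16·27 + 2
27 = 13·2 + 1
2 = 2·1 + 0  (stop)
So 6537/434 = [15; 16, 13, 2].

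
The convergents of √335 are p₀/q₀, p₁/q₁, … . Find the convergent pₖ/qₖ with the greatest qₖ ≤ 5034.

66385/3627

√335 = [18; 3, 3, 3, 36, …] (period length 4).
Convergents:
  p_0/q_0 = 18/1
  p_1/q_1 = 55/3
  p_2/q_2 = 183/10
  p_3/q_3 = 604/33
  p_4/q_4 = 21927/1198
  p_5/q_5 = 66385/3627
  p_6/q_6 = 221082/12079
q_5 = 3627 ≤ 5034 < 12079 = q_6, so the answer is 66385/3627.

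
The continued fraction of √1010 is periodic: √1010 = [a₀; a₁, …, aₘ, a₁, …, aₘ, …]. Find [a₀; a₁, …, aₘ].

[31; 1, 3, 1, 1, 3, 1, 62]

a₀ = ⌊√1010⌋ = 31.
With m₀=0, d₀=1 and mₖ₊₁ = dₖaₖ − mₖ, dₖ₊₁ = (n − mₖ₊₁²)/dₖ, aₖ₊₁ = ⌊(a₀+mₖ₊₁)/dₖ₊₁⌋:
  k=1: m=31, d=49, a=1
  k=2: m=18, d=14, a=3
  k=3: m=24, d=31, a=1
  k=4: m=7, d=31, a=1
  k=5: m=24, d=14, a=3
  k=6: m=18, d=49, a=1
  k=7: m=31, d=1, a=62
d=1 and a=2a₀=62 at k=7, so the next step gives (m, d) = (31, 49) again — its k=1 value — and the period has length 7.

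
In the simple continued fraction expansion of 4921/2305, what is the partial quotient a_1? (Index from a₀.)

4921 = 2·2305 + 311   →  a_0 = 2
2305 = 7·311 + 128   →  a_1 = 7

7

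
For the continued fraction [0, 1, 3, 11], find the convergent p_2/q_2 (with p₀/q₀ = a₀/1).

Using pₖ = aₖpₖ₋₁ + pₖ₋₂, qₖ = aₖqₖ₋₁ + qₖ₋₂ (with p₋₁=1, p₋₂=0, q₋₁=0, q₋₂=1):
  k=0: a=0, p=0, q=1
  k=1: a=1, p=1, q=1
  k=2: a=3, p=3, q=4

3/4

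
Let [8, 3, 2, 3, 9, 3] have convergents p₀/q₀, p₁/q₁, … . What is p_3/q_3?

199/24

Using pₖ = aₖpₖ₋₁ + pₖ₋₂, qₖ = aₖqₖ₋₁ + qₖ₋₂ (with p₋₁=1, p₋₂=0, q₋₁=0, q₋₂=1):
  k=0: a=8, p=8, q=1
  k=1: a=3, p=25, q=3
  k=2: a=2, p=58, q=7
  k=3: a=3, p=199, q=24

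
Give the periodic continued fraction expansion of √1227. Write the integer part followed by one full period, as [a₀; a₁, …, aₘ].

[35; 35, 70]

a₀ = ⌊√1227⌋ = 35.
With m₀=0, d₀=1 and mₖ₊₁ = dₖaₖ − mₖ, dₖ₊₁ = (n − mₖ₊₁²)/dₖ, aₖ₊₁ = ⌊(a₀+mₖ₊₁)/dₖ₊₁⌋:
  k=1: m=35, d=2, a=35
  k=2: m=35, d=1, a=70
d=1 and a=2a₀=70 at k=2, so the next step gives (m, d) = (35, 2) again — its k=1 value — and the period has length 2.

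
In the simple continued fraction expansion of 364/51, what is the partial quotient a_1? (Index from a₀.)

364 = 7·51 + 7   →  a_0 = 7
51 = 7·7 + 2   →  a_1 = 7

7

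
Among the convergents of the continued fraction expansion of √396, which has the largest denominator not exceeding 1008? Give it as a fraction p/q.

7940/399

√396 = [19; 1, 8, 1, 38, …] (period length 4).
Convergents:
  p_0/q_0 = 19/1
  p_1/q_1 = 20/1
  p_2/q_2 = 179/9
  p_3/q_3 = 199/10
  p_4/q_4 = 7741/389
  p_5/q_5 = 7940/399
  p_6/q_6 = 71261/3581
q_5 = 399 ≤ 1008 < 3581 = q_6, so the answer is 7940/399.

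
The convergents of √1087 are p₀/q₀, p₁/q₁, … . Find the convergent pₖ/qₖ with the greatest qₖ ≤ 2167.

70687/2144

√1087 = [32; 1, 31, 1, 64, …] (period length 4).
Convergents:
  p_0/q_0 = 32/1
  p_1/q_1 = 33/1
  p_2/q_2 = 1055/32
  p_3/q_3 = 1088/33
  p_4/q_4 = 70687/2144
  p_5/q_5 = 71775/2177
q_4 = 2144 ≤ 2167 < 2177 = q_5, so the answer is 70687/2144.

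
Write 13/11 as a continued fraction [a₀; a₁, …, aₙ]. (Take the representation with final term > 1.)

[1; 5, 2]

13 = 1×11 + 2
11 = 5×2 + 1
2 = 2×1 + 0  (stop)
So 13/11 = [1; 5, 2].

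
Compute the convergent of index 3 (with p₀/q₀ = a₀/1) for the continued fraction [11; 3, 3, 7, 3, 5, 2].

825/73

Using pₖ = aₖpₖ₋₁ + pₖ₋₂, qₖ = aₖqₖ₋₁ + qₖ₋₂ (with p₋₁=1, p₋₂=0, q₋₁=0, q₋₂=1):
  k=0: a=11, p=11, q=1
  k=1: a=3, p=34, q=3
  k=2: a=3, p=113, q=10
  k=3: a=7, p=825, q=73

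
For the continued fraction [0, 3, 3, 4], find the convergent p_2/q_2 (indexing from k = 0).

3/10

Using pₖ = aₖpₖ₋₁ + pₖ₋₂, qₖ = aₖqₖ₋₁ + qₖ₋₂ (with p₋₁=1, p₋₂=0, q₋₁=0, q₋₂=1):
  k=0: a=0, p=0, q=1
  k=1: a=3, p=1, q=3
  k=2: a=3, p=3, q=10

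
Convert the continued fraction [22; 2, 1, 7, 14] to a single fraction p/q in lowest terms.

Using pₖ = aₖpₖ₋₁ + pₖ₋₂ and qₖ = aₖqₖ₋₁ + qₖ₋₂:
  k=0: a=22, p=22, q=1
  k=1: a=2, p=45, q=2
  k=2: a=1, p=67, q=3
  k=3: a=7, p=514, q=23
  k=4: a=14, p=7263, q=325

7263/325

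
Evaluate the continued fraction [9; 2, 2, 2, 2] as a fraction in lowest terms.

Fold from the inside: start with 2/1.
  2 + 1/2 = 5/2
  2 + 2/5 = 12/5
  2 + 5/12 = 29/12
  9 + 12/29 = 273/29

273/29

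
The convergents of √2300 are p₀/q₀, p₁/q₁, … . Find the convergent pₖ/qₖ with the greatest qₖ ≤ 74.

1151/24

√2300 = [47; 1, 22, 1, 94, …] (period length 4).
Convergents:
  p_0/q_0 = 47/1
  p_1/q_1 = 48/1
  p_2/q_2 = 1103/23
  p_3/q_3 = 1151/24
  p_4/q_4 = 109297/2279
q_3 = 24 ≤ 74 < 2279 = q_4, so the answer is 1151/24.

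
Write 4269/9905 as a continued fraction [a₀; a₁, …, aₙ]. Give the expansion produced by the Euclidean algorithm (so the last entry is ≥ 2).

4269 = 0·9905 + 4269
9905 = 2·4269 + 1367
4269 = 3·1367 + 168
1367 = 8·168 + 23
168 = 7·23 + 7
23 = 3·7 + 2
7 = 3·2 + 1
2 = 2·1 + 0  (stop)
So 4269/9905 = [0; 2, 3, 8, 7, 3, 3, 2].

[0; 2, 3, 8, 7, 3, 3, 2]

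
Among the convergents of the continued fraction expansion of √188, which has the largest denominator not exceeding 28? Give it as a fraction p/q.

96/7

√188 = [13; 1, 2, 2, 6, 2, 2, 1, 26, …] (period length 8).
Convergents:
  p_0/q_0 = 13/1
  p_1/q_1 = 14/1
  p_2/q_2 = 41/3
  p_3/q_3 = 96/7
  p_4/q_4 = 617/45
q_3 = 7 ≤ 28 < 45 = q_4, so the answer is 96/7.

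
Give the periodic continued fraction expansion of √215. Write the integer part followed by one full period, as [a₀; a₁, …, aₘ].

[14; 1, 1, 1, 28]

a₀ = ⌊√215⌋ = 14.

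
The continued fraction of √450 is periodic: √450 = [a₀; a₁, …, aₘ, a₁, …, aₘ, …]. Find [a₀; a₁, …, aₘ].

[21; 4, 1, 2, 4, 2, 1, 4, 42]

a₀ = ⌊√450⌋ = 21.
With m₀=0, d₀=1 and mₖ₊₁ = dₖaₖ − mₖ, dₖ₊₁ = (n − mₖ₊₁²)/dₖ, aₖ₊₁ = ⌊(a₀+mₖ₊₁)/dₖ₊₁⌋:
  k=1: m=21, d=9, a=4
  k=2: m=15, d=25, a=1
  k=3: m=10, d=14, a=2
  k=4: m=18, d=9, a=4
  k=5: m=18, d=14, a=2
  k=6: m=10, d=25, a=1
  k=7: m=15, d=9, a=4
  k=8: m=21, d=1, a=42
d=1 and a=2a₀=42 at k=8, so the next step gives (m, d) = (21, 9) again — its k=1 value — and the period has length 8.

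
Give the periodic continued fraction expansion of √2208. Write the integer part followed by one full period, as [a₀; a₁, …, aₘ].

[46; 1, 92]

a₀ = ⌊√2208⌋ = 46.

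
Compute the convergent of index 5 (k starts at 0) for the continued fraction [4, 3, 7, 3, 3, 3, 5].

Using pₖ = aₖpₖ₋₁ + pₖ₋₂, qₖ = aₖqₖ₋₁ + qₖ₋₂ (with p₋₁=1, p₋₂=0, q₋₁=0, q₋₂=1):
  k=0: a=4, p=4, q=1
  k=1: a=3, p=13, q=3
  k=2: a=7, p=95, q=22
  k=3: a=3, p=298, q=69
  k=4: a=3, p=989, q=229
  k=5: a=3, p=3265, q=756

3265/756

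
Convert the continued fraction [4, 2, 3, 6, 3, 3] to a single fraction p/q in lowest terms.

Fold from the inside: start with 3/1.
  3 + 1/3 = 10/3
  6 + 3/10 = 63/10
  3 + 10/63 = 199/63
  2 + 63/199 = 461/199
  4 + 199/461 = 2043/461

2043/461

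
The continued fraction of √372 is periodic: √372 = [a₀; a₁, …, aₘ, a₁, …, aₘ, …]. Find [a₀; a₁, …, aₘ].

a₀ = ⌊√372⌋ = 19.
With m₀=0, d₀=1 and mₖ₊₁ = dₖaₖ − mₖ, dₖ₊₁ = (n − mₖ₊₁²)/dₖ, aₖ₊₁ = ⌊(a₀+mₖ₊₁)/dₖ₊₁⌋:
  k=1: m=19, d=11, a=3
  k=2: m=14, d=16, a=2
  k=3: m=18, d=3, a=12
  k=4: m=18, d=16, a=2
  k=5: m=14, d=11, a=3
  k=6: m=19, d=1, a=38
d=1 and a=2a₀=38 at k=6, so the next step gives (m, d) = (19, 11) again — its k=1 value — and the period has length 6.

[19; 3, 2, 12, 2, 3, 38]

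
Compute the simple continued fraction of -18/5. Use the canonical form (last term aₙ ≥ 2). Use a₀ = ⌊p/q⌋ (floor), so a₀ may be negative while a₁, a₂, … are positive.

[-4; 2, 2]

-18 = -4*5 + 2
5 = 2*2 + 1
2 = 2*1 + 0  (stop)
So -18/5 = [-4; 2, 2].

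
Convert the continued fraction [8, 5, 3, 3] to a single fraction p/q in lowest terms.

Using pₖ = aₖpₖ₋₁ + pₖ₋₂ and qₖ = aₖqₖ₋₁ + qₖ₋₂:
  k=0: a=8, p=8, q=1
  k=1: a=5, p=41, q=5
  k=2: a=3, p=131, q=16
  k=3: a=3, p=434, q=53

434/53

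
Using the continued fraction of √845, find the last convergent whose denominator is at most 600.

12238/421

√845 = [29; 14, 1, 1, 14, 58, …] (period length 5).
Convergents:
  p_0/q_0 = 29/1
  p_1/q_1 = 407/14
  p_2/q_2 = 436/15
  p_3/q_3 = 843/29
  p_4/q_4 = 12238/421
  p_5/q_5 = 710647/24447
q_4 = 421 ≤ 600 < 24447 = q_5, so the answer is 12238/421.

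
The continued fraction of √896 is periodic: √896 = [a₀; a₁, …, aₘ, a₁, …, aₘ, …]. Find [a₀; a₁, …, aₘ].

a₀ = ⌊√896⌋ = 29.
With m₀=0, d₀=1 and mₖ₊₁ = dₖaₖ − mₖ, dₖ₊₁ = (n − mₖ₊₁²)/dₖ, aₖ₊₁ = ⌊(a₀+mₖ₊₁)/dₖ₊₁⌋:
  k=1: m=29, d=55, a=1
  k=2: m=26, d=4, a=13
  k=3: m=26, d=55, a=1
  k=4: m=29, d=1, a=58
d=1 and a=2a₀=58 at k=4, so the next step gives (m, d) = (29, 55) again — its k=1 value — and the period has length 4.

[29; 1, 13, 1, 58]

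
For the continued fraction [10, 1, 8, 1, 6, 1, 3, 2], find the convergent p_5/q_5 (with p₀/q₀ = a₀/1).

861/79

Using pₖ = aₖpₖ₋₁ + pₖ₋₂, qₖ = aₖqₖ₋₁ + qₖ₋₂ (with p₋₁=1, p₋₂=0, q₋₁=0, q₋₂=1):
  k=0: a=10, p=10, q=1
  k=1: a=1, p=11, q=1
  k=2: a=8, p=98, q=9
  k=3: a=1, p=109, q=10
  k=4: a=6, p=752, q=69
  k=5: a=1, p=861, q=79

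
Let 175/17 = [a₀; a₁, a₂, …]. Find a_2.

175 = 10·17 + 5   →  a_0 = 10
17 = 3·5 + 2   →  a_1 = 3
5 = 2·2 + 1   →  a_2 = 2

2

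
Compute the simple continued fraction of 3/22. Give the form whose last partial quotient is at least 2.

3 = 0×22 + 3
22 = 7×3 + 1
3 = 3×1 + 0  (stop)
So 3/22 = [0; 7, 3].

[0; 7, 3]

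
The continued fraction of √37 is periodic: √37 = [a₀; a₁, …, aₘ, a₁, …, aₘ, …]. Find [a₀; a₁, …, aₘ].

a₀ = ⌊√37⌋ = 6.
With m₀=0, d₀=1 and mₖ₊₁ = dₖaₖ − mₖ, dₖ₊₁ = (n − mₖ₊₁²)/dₖ, aₖ₊₁ = ⌊(a₀+mₖ₊₁)/dₖ₊₁⌋:
  k=1: m=6, d=1, a=12
d=1 and a=2a₀=12 at k=1, so the next step gives (m, d) = (6, 1) again — its k=1 value — and the period has length 1.

[6; 12]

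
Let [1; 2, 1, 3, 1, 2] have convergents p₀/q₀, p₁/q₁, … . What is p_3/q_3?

15/11

Using pₖ = aₖpₖ₋₁ + pₖ₋₂, qₖ = aₖqₖ₋₁ + qₖ₋₂ (with p₋₁=1, p₋₂=0, q₋₁=0, q₋₂=1):
  k=0: a=1, p=1, q=1
  k=1: a=2, p=3, q=2
  k=2: a=1, p=4, q=3
  k=3: a=3, p=15, q=11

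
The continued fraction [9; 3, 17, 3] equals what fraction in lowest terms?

Using pₖ = aₖpₖ₋₁ + pₖ₋₂ and qₖ = aₖqₖ₋₁ + qₖ₋₂:
  k=0: a=9, p=9, q=1
  k=1: a=3, p=28, q=3
  k=2: a=17, p=485, q=52
  k=3: a=3, p=1483, q=159

1483/159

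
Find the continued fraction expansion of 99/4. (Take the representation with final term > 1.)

99 = 24·4 + 3
4 = 1·3 + 1
3 = 3·1 + 0  (stop)
So 99/4 = [24; 1, 3].

[24; 1, 3]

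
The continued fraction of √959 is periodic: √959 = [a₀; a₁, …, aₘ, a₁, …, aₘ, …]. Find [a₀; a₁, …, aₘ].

[30; 1, 29, 1, 60]

a₀ = ⌊√959⌋ = 30.
With m₀=0, d₀=1 and mₖ₊₁ = dₖaₖ − mₖ, dₖ₊₁ = (n − mₖ₊₁²)/dₖ, aₖ₊₁ = ⌊(a₀+mₖ₊₁)/dₖ₊₁⌋:
  k=1: m=30, d=59, a=1
  k=2: m=29, d=2, a=29
  k=3: m=29, d=59, a=1
  k=4: m=30, d=1, a=60
d=1 and a=2a₀=60 at k=4, so the next step gives (m, d) = (30, 59) again — its k=1 value — and the period has length 4.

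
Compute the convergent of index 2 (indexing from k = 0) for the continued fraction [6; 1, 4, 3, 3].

Using pₖ = aₖpₖ₋₁ + pₖ₋₂, qₖ = aₖqₖ₋₁ + qₖ₋₂ (with p₋₁=1, p₋₂=0, q₋₁=0, q₋₂=1):
  k=0: a=6, p=6, q=1
  k=1: a=1, p=7, q=1
  k=2: a=4, p=34, q=5

34/5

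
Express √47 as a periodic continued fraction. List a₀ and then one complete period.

[6; 1, 5, 1, 12]

a₀ = ⌊√47⌋ = 6.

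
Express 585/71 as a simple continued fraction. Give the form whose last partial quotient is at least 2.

585 = 8×71 + 17
71 = 4×17 + 3
17 = 5×3 + 2
3 = 1×2 + 1
2 = 2×1 + 0  (stop)
So 585/71 = [8; 4, 5, 1, 2].

[8; 4, 5, 1, 2]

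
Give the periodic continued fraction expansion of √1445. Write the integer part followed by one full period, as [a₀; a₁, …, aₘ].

[38; 76]

a₀ = ⌊√1445⌋ = 38.
With m₀=0, d₀=1 and mₖ₊₁ = dₖaₖ − mₖ, dₖ₊₁ = (n − mₖ₊₁²)/dₖ, aₖ₊₁ = ⌊(a₀+mₖ₊₁)/dₖ₊₁⌋:
  k=1: m=38, d=1, a=76
d=1 and a=2a₀=76 at k=1, so the next step gives (m, d) = (38, 1) again — its k=1 value — and the period has length 1.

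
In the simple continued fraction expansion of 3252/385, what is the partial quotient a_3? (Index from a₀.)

3252 = 8·385 + 172   →  a_0 = 8
385 = 2·172 + 41   →  a_1 = 2
172 = 4·41 + 8   →  a_2 = 4
41 = 5·8 + 1   →  a_3 = 5

5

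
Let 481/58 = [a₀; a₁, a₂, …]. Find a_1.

481 = 8·58 + 17   →  a_0 = 8
58 = 3·17 + 7   →  a_1 = 3

3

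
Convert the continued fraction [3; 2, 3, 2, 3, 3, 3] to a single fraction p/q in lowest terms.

2055/598

Fold from the inside: start with 3/1.
  3 + 1/3 = 10/3
  3 + 3/10 = 33/10
  2 + 10/33 = 76/33
  3 + 33/76 = 261/76
  2 + 76/261 = 598/261
  3 + 261/598 = 2055/598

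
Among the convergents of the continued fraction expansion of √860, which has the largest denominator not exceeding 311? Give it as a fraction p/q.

√860 = [29; 3, 14, 3, 58, …] (period length 4).
Convergents:
  p_0/q_0 = 29/1
  p_1/q_1 = 88/3
  p_2/q_2 = 1261/43
  p_3/q_3 = 3871/132
  p_4/q_4 = 225779/7699
q_3 = 132 ≤ 311 < 7699 = q_4, so the answer is 3871/132.

3871/132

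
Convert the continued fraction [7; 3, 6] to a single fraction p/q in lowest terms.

Fold from the inside: start with 6/1.
  3 + 1/6 = 19/6
  7 + 6/19 = 139/19

139/19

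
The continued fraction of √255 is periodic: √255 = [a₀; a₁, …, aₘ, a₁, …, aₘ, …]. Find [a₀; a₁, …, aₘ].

[15; 1, 30]

a₀ = ⌊√255⌋ = 15.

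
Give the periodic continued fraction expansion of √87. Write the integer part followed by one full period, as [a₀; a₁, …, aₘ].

a₀ = ⌊√87⌋ = 9.

[9; 3, 18]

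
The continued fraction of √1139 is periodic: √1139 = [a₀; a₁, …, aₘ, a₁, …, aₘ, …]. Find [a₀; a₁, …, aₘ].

[33; 1, 2, 1, 66]

a₀ = ⌊√1139⌋ = 33.
With m₀=0, d₀=1 and mₖ₊₁ = dₖaₖ − mₖ, dₖ₊₁ = (n − mₖ₊₁²)/dₖ, aₖ₊₁ = ⌊(a₀+mₖ₊₁)/dₖ₊₁⌋:
  k=1: m=33, d=50, a=1
  k=2: m=17, d=17, a=2
  k=3: m=17, d=50, a=1
  k=4: m=33, d=1, a=66
d=1 and a=2a₀=66 at k=4, so the next step gives (m, d) = (33, 50) again — its k=1 value — and the period has length 4.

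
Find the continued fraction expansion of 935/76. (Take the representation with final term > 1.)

[12; 3, 3, 3, 2]

935 = 12×76 + 23
76 = 3×23 + 7
23 = 3×7 + 2
7 = 3×2 + 1
2 = 2×1 + 0  (stop)
So 935/76 = [12; 3, 3, 3, 2].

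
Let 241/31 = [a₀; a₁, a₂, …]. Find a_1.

1

241 = 7·31 + 24   →  a_0 = 7
31 = 1·24 + 7   →  a_1 = 1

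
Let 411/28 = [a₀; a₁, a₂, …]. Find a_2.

2

411 = 14·28 + 19   →  a_0 = 14
28 = 1·19 + 9   →  a_1 = 1
19 = 2·9 + 1   →  a_2 = 2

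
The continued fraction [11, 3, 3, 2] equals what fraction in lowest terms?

260/23

Using pₖ = aₖpₖ₋₁ + pₖ₋₂ and qₖ = aₖqₖ₋₁ + qₖ₋₂:
  k=0: a=11, p=11, q=1
  k=1: a=3, p=34, q=3
  k=2: a=3, p=113, q=10
  k=3: a=2, p=260, q=23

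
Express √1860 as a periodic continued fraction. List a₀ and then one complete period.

a₀ = ⌊√1860⌋ = 43.
With m₀=0, d₀=1 and mₖ₊₁ = dₖaₖ − mₖ, dₖ₊₁ = (n − mₖ₊₁²)/dₖ, aₖ₊₁ = ⌊(a₀+mₖ₊₁)/dₖ₊₁⌋:
  k=1: m=43, d=11, a=7
  k=2: m=34, d=64, a=1
  k=3: m=30, d=15, a=4
  k=4: m=30, d=64, a=1
  k=5: m=34, d=11, a=7
  k=6: m=43, d=1, a=86
d=1 and a=2a₀=86 at k=6, so the next step gives (m, d) = (43, 11) again — its k=1 value — and the period has length 6.

[43; 7, 1, 4, 1, 7, 86]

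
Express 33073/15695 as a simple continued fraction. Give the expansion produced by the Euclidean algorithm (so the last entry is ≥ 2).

[2; 9, 3, 14, 19, 2]

33073 = 2·15695 + 1683
15695 = 9·1683 + 548
1683 = 3·548 + 39
548 = 14·39 + 2
39 = 19·2 + 1
2 = 2·1 + 0  (stop)
So 33073/15695 = [2; 9, 3, 14, 19, 2].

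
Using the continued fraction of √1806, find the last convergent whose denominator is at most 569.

√1806 = [42; 2, 84, …] (period length 2).
Convergents:
  p_0/q_0 = 42/1
  p_1/q_1 = 85/2
  p_2/q_2 = 7182/169
  p_3/q_3 = 14449/340
  p_4/q_4 = 1220898/28729
q_3 = 340 ≤ 569 < 28729 = q_4, so the answer is 14449/340.

14449/340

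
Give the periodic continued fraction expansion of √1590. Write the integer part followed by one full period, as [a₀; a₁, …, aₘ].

[39; 1, 6, 1, 78]

a₀ = ⌊√1590⌋ = 39.
With m₀=0, d₀=1 and mₖ₊₁ = dₖaₖ − mₖ, dₖ₊₁ = (n − mₖ₊₁²)/dₖ, aₖ₊₁ = ⌊(a₀+mₖ₊₁)/dₖ₊₁⌋:
  k=1: m=39, d=69, a=1
  k=2: m=30, d=10, a=6
  k=3: m=30, d=69, a=1
  k=4: m=39, d=1, a=78
d=1 and a=2a₀=78 at k=4, so the next step gives (m, d) = (39, 69) again — its k=1 value — and the period has length 4.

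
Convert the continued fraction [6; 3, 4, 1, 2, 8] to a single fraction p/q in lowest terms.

2373/376

Fold from the inside: start with 8/1.
  2 + 1/8 = 17/8
  1 + 8/17 = 25/17
  4 + 17/25 = 117/25
  3 + 25/117 = 376/117
  6 + 117/376 = 2373/376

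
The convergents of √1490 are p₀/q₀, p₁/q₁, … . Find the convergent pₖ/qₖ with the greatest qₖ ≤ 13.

193/5

√1490 = [38; 1, 1, 1, 1, 76, …] (period length 5).
Convergents:
  p_0/q_0 = 38/1
  p_1/q_1 = 39/1
  p_2/q_2 = 77/2
  p_3/q_3 = 116/3
  p_4/q_4 = 193/5
  p_5/q_5 = 14784/383
q_4 = 5 ≤ 13 < 383 = q_5, so the answer is 193/5.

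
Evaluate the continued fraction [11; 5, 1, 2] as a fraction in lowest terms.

190/17

Fold from the inside: start with 2/1.
  1 + 1/2 = 3/2
  5 + 2/3 = 17/3
  11 + 3/17 = 190/17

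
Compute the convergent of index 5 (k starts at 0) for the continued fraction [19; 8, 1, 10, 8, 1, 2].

Using pₖ = aₖpₖ₋₁ + pₖ₋₂, qₖ = aₖqₖ₋₁ + qₖ₋₂ (with p₋₁=1, p₋₂=0, q₋₁=0, q₋₂=1):
  k=0: a=19, p=19, q=1
  k=1: a=8, p=153, q=8
  k=2: a=1, p=172, q=9
  k=3: a=10, p=1873, q=98
  k=4: a=8, p=15156, q=793
  k=5: a=1, p=17029, q=891

17029/891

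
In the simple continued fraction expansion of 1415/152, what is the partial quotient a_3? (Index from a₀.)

3

1415 = 9·152 + 47   →  a_0 = 9
152 = 3·47 + 11   →  a_1 = 3
47 = 4·11 + 3   →  a_2 = 4
11 = 3·3 + 2   →  a_3 = 3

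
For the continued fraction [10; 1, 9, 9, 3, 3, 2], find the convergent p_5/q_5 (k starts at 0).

Using pₖ = aₖpₖ₋₁ + pₖ₋₂, qₖ = aₖqₖ₋₁ + qₖ₋₂ (with p₋₁=1, p₋₂=0, q₋₁=0, q₋₂=1):
  k=0: a=10, p=10, q=1
  k=1: a=1, p=11, q=1
  k=2: a=9, p=109, q=10
  k=3: a=9, p=992, q=91
  k=4: a=3, p=3085, q=283
  k=5: a=3, p=10247, q=940

10247/940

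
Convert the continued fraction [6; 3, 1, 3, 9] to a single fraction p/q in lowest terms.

Fold from the inside: start with 9/1.
  3 + 1/9 = 28/9
  1 + 9/28 = 37/28
  3 + 28/37 = 139/37
  6 + 37/139 = 871/139

871/139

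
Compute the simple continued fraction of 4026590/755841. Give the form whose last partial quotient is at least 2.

4026590 = 5·755841 + 247385
755841 = 3·247385 + 13686
247385 = 18·13686 + 1037
13686 = 13·1037 + 205
1037 = 5·205 + 12
205 = 17·12 + 1
12 = 12·1 + 0  (stop)
So 4026590/755841 = [5; 3, 18, 13, 5, 17, 12].

[5; 3, 18, 13, 5, 17, 12]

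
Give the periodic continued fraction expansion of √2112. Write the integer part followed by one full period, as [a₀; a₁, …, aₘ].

[45; 1, 21, 1, 90]

a₀ = ⌊√2112⌋ = 45.
With m₀=0, d₀=1 and mₖ₊₁ = dₖaₖ − mₖ, dₖ₊₁ = (n − mₖ₊₁²)/dₖ, aₖ₊₁ = ⌊(a₀+mₖ₊₁)/dₖ₊₁⌋:
  k=1: m=45, d=87, a=1
  k=2: m=42, d=4, a=21
  k=3: m=42, d=87, a=1
  k=4: m=45, d=1, a=90
d=1 and a=2a₀=90 at k=4, so the next step gives (m, d) = (45, 87) again — its k=1 value — and the period has length 4.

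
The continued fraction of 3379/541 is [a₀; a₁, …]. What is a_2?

14

3379 = 6·541 + 133   →  a_0 = 6
541 = 4·133 + 9   →  a_1 = 4
133 = 14·9 + 7   →  a_2 = 14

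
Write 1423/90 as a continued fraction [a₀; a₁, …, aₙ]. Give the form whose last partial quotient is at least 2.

[15; 1, 4, 3, 2, 2]

1423 = 15*90 + 73
90 = 1*73 + 17
73 = 4*17 + 5
17 = 3*5 + 2
5 = 2*2 + 1
2 = 2*1 + 0  (stop)
So 1423/90 = [15; 1, 4, 3, 2, 2].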